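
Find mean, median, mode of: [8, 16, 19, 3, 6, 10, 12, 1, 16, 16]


Sorted: [1, 3, 6, 8, 10, 12, 16, 16, 16, 19]
Mean = 107/10
Median = 11
Freq: {8: 1, 16: 3, 19: 1, 3: 1, 6: 1, 10: 1, 12: 1, 1: 1}
Mode: [16]

Mean=107/10, Median=11, Mode=16


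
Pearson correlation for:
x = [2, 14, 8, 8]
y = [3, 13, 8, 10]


n=4, Σx=32, Σy=34, Σxy=332, Σx²=328, Σy²=342
r = (4×332 - 32×34)/√((4×328 - 32²)(4×342 - 34²))
= 240/√(288×212) = 240/√61056 ≈ 240/247.0951 ≈ 0.9713

r ≈ 0.9713


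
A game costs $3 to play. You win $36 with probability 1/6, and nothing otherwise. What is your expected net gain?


E[gain] = (36-3)×1/6 + (-3)×5/6
= 11/2 - 5/2 = 3

Expected net gain = $3 ≈ $3.00


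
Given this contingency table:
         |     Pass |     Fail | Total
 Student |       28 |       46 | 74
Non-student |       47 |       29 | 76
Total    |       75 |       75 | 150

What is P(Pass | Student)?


P(Pass | Student) = 28/(28+46) = 28/74 = 14/37

P(Pass|Student) = 14/37 ≈ 37.84%


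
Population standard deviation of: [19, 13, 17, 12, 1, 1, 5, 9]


Mean = 77/8
  (19-77/8)²=5625/64
  (13-77/8)²=729/64
  (17-77/8)²=3481/64
  (12-77/8)²=361/64
  (1-77/8)²=4761/64
  (1-77/8)²=4761/64
  (5-77/8)²=1369/64
  (9-77/8)²=25/64
Σ(x-μ)² = 2639/8
σ² = (2639/8)/8 = 2639/64

σ = √(2639/64) ≈ 6.4214


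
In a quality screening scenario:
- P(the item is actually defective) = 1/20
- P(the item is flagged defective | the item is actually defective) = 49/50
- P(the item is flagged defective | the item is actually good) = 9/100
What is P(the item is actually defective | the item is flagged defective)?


Using Bayes' theorem:
P(A|B) = P(B|A)·P(A) / P(B)

P(the item is flagged defective) = 49/50 × 1/20 + 9/100 × 19/20
= 49/1000 + 171/2000 = 269/2000

P(the item is actually defective|the item is flagged defective) = (49/1000) / (269/2000) = 98/269

P(the item is actually defective|the item is flagged defective) = 98/269 ≈ 36.43%


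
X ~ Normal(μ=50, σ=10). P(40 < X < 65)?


z₁=(40-50)/10=-1.0, z₂=(65-50)/10=1.5
P = Φ(1.5) - Φ(-1.0) = 0.933193 - 0.158655 = 0.774538 ≈ 0.7745

P(40 < X < 65) ≈ 0.7745


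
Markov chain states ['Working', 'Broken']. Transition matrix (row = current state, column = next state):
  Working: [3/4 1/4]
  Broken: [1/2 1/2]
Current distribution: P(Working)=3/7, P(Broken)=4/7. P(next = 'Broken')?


P(next=Broken) = Σᵢ P(now=i)×P(i→Broken)
= 3/7×1/4 + 4/7×1/2
= 3/28 + 2/7 = 11/28

P = 11/28 ≈ 0.3929


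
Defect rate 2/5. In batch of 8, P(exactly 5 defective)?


Binomial: P(X=5) = C(8,5)×p^5×(1-p)^3
= 56 × 32/3125 × 27/125 = 48384/390625

P(X=5) = 48384/390625 ≈ 12.39%


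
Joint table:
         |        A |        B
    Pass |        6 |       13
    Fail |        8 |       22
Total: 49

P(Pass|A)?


P(Pass|A) = 6/(6+8) = 6/14 = 3/7

P = 3/7 ≈ 42.86%


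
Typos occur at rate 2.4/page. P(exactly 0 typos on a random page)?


Poisson(λ=2.4): P(X=0) = e^(-λ)×λ^k/k!
= e^(-2.4) × 2.4^0 / 0!
≈ 0.09071795329 × 1 / 1 ≈ 0.090718

P(X=0) ≈ 0.090718 ≈ 9.07%


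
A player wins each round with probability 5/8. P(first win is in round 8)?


Geometric: P(X=8) = (1-p)^(k-1)×p = (3/8)^7×5/8 = 10935/16777216

P(X=8) = 10935/16777216 ≈ 0.07%


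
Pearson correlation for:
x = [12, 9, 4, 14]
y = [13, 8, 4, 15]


n=4, Σx=39, Σy=40, Σxy=454, Σx²=437, Σy²=474
r = (4×454 - 39×40)/√((4×437 - 39²)(4×474 - 40²))
= 256/√(227×296) = 256/√67192 ≈ 256/259.2142 ≈ 0.9876

r ≈ 0.9876


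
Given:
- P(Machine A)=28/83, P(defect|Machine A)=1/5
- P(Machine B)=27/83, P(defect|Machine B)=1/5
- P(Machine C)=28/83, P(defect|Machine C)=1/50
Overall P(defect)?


P(B) = Σ P(B|Aᵢ)×P(Aᵢ)
  1/5×28/83 = 28/415
  1/5×27/83 = 27/415
  1/50×28/83 = 14/2075
Sum = 289/2075

P(defect) = 289/2075 ≈ 13.93%


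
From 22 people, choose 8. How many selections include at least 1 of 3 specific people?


Complement: C(22,8) - C(19,8) = 319770 - 75582 = 244188

244188


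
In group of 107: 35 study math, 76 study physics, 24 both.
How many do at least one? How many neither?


|A∪B| = 35+76-24 = 87
Neither = 107-87 = 20

At least one: 87; Neither: 20


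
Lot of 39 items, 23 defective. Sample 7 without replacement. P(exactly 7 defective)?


Hypergeometric: C(23,7)×C(16,0)/C(39,7)
= 245157×1/15380937 = 23/1443

P(X=7) = 23/1443 ≈ 1.59%


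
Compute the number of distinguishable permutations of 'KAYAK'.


Letters: 5, freq: {'K': 2, 'A': 2, 'Y': 1}
5!/(2!×2!×1!) = 120/4 = 30

30


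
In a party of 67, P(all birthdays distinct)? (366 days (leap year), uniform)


P(all different) = Π(366-i)/366 for i=0..66
= (366/366)×(365/366)×...×(300/366)
= 0.001590

P ≈ 0.0016 ≈ 0.16%


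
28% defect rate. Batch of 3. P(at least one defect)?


P(all good) = (18/25)^3 = 5832/15625
P(≥1 defect) = 9793/15625

P = 9793/15625 ≈ 62.68%


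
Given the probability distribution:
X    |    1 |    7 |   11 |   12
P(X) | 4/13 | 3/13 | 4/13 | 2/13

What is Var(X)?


E[X] = 93/13
E[X²] = 71
Var(X) = E[X²] - (E[X])² = 71 - 8649/169 = 3350/169

Var(X) = 3350/169 ≈ 19.8225


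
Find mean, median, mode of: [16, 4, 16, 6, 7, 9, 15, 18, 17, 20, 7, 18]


Sorted: [4, 6, 7, 7, 9, 15, 16, 16, 17, 18, 18, 20]
Mean = 153/12 = 51/4
Median = 31/2
Freq: {16: 2, 4: 1, 6: 1, 7: 2, 9: 1, 15: 1, 18: 2, 17: 1, 20: 1}
Mode: [7, 16, 18]

Mean=51/4, Median=31/2, Mode=[7, 16, 18]


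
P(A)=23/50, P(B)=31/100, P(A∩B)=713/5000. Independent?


P(A)×P(B) = 713/5000
P(A∩B) = 713/5000
Equal ✓ → Independent

Yes, independent


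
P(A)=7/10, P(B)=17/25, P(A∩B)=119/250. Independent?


P(A)×P(B) = 119/250
P(A∩B) = 119/250
Equal ✓ → Independent

Yes, independent


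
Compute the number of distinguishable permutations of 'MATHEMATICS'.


Letters: 11, freq: {'M': 2, 'A': 2, 'T': 2, 'H': 1, 'E': 1, 'I': 1, 'C': 1, 'S': 1}
11!/(2!×2!×2!×1!×1!×1!×1!×1!) = 39916800/8 = 4989600

4989600


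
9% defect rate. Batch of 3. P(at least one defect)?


P(all good) = (91/100)^3 = 753571/1000000
P(≥1 defect) = 246429/1000000

P = 246429/1000000 ≈ 24.64%


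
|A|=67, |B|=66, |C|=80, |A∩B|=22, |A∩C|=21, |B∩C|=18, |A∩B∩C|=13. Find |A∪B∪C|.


|A∪B∪C| = 67+66+80-22-21-18+13 = 165

|A∪B∪C| = 165


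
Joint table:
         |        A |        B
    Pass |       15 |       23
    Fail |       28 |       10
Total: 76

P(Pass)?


P(Pass) = (15+23)/76 = 38/76 = 1/2

P(Pass) = 1/2 ≈ 50.00%


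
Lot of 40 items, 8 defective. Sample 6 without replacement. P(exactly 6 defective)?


Hypergeometric: C(8,6)×C(32,0)/C(40,6)
= 28×1/3838380 = 1/137085

P(X=6) = 1/137085 ≈ 0.00%


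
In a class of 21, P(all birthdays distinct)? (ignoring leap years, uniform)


P(all different) = Π(365-i)/365 for i=0..20
= (365/365)×(364/365)×...×(345/365)
= 0.556312

P ≈ 0.5563 ≈ 55.63%


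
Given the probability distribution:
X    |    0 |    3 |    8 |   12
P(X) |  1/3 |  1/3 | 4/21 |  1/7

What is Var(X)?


E[X] = 89/21
E[X²] = 751/21
Var(X) = E[X²] - (E[X])² = 751/21 - 7921/441 = 7850/441

Var(X) = 7850/441 ≈ 17.8005


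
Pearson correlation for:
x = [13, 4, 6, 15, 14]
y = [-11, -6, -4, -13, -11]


n=5, Σx=52, Σy=-45, Σxy=-540, Σx²=642, Σy²=463
r = (5×(-540) - 52×(-45))/√((5×642 - 52²)(5×463 - (-45)²))
= -360/√(506×290) = -360/√146740 ≈ -360/383.0666 ≈ -0.9398

r ≈ -0.9398


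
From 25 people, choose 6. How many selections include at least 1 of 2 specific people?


Complement: C(25,6) - C(23,6) = 177100 - 100947 = 76153

76153


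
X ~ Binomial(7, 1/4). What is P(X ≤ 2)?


P(X ≤ 2) = Σ P(X=i) for i=0..2
P(X=0) = 2187/16384
P(X=1) = 5103/16384
P(X=2) = 5103/16384
Sum = 12393/16384

P(X ≤ 2) = 12393/16384 ≈ 75.64%


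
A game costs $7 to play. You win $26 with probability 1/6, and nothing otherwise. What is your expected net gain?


E[gain] = (26-7)×1/6 + (-7)×5/6
= 19/6 - 35/6 = -8/3

Expected net gain = $-8/3 ≈ $-2.67


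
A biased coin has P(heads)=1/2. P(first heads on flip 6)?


Geometric: P(X=6) = (1-p)^(k-1)×p = (1/2)^5×1/2 = 1/64

P(X=6) = 1/64 ≈ 1.56%


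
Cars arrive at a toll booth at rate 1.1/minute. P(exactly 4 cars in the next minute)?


Poisson(λ=1.1): P(X=4) = e^(-λ)×λ^k/k!
= e^(-1.1) × 1.1^4 / 4!
≈ 0.3328710837 × 1.4641 / 24 ≈ 0.020307

P(X=4) ≈ 0.020307 ≈ 2.03%


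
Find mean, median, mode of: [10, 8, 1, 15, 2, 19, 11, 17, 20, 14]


Sorted: [1, 2, 8, 10, 11, 14, 15, 17, 19, 20]
Mean = 117/10
Median = 25/2
Freq: {10: 1, 8: 1, 1: 1, 15: 1, 2: 1, 19: 1, 11: 1, 17: 1, 20: 1, 14: 1}
Mode: No mode

Mean=117/10, Median=25/2, Mode=No mode


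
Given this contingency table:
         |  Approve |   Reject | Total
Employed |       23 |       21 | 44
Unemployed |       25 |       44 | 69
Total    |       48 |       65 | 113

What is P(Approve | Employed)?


P(Approve | Employed) = 23/(23+21) = 23/44

P(Approve|Employed) = 23/44 ≈ 52.27%


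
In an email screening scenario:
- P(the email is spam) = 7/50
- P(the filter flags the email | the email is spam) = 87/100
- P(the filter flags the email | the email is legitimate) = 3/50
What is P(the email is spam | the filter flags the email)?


Using Bayes' theorem:
P(A|B) = P(B|A)·P(A) / P(B)

P(the filter flags the email) = 87/100 × 7/50 + 3/50 × 43/50
= 609/5000 + 129/2500 = 867/5000

P(the email is spam|the filter flags the email) = (609/5000) / (867/5000) = 203/289

P(the email is spam|the filter flags the email) = 203/289 ≈ 70.24%


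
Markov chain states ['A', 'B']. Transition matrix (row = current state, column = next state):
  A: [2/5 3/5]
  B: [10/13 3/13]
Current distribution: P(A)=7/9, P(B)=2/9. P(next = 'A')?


P(next=A) = Σᵢ P(now=i)×P(i→A)
= 7/9×2/5 + 2/9×10/13
= 14/45 + 20/117 = 94/195

P = 94/195 ≈ 0.4821


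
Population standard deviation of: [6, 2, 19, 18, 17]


Mean = 62/5
  (6-62/5)²=1024/25
  (2-62/5)²=2704/25
  (19-62/5)²=1089/25
  (18-62/5)²=784/25
  (17-62/5)²=529/25
Σ(x-μ)² = 1226/5
σ² = (1226/5)/5 = 1226/25

σ = √(1226/25) ≈ 7.0029


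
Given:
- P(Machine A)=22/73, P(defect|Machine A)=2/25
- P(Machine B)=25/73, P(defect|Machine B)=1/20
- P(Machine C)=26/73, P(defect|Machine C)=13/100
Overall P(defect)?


P(B) = Σ P(B|Aᵢ)×P(Aᵢ)
  2/25×22/73 = 44/1825
  1/20×25/73 = 5/292
  13/100×26/73 = 169/3650
Sum = 639/7300

P(defect) = 639/7300 ≈ 8.75%


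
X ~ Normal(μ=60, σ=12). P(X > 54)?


z = (54-60)/12 = -0.5
P(X > 54) = 1 - P(Z ≤ -0.5) = 1 - 0.3085 = 0.6915

P(X > 54) ≈ 0.6915


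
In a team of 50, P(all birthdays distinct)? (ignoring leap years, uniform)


P(all different) = Π(365-i)/365 for i=0..49
= (365/365)×(364/365)×...×(316/365)
= 0.029626

P ≈ 0.0296 ≈ 2.96%


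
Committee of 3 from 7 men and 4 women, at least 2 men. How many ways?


Count by #men:
  2M,1W: C(7,2)×C(4,1)=84
  3M,0W: C(7,3)×C(4,0)=35
Total = 119

119


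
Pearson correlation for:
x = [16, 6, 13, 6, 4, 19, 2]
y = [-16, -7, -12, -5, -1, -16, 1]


n=7, Σx=66, Σy=-56, Σxy=-790, Σx²=878, Σy²=732
r = (7×(-790) - 66×(-56))/√((7×878 - 66²)(7×732 - (-56)²))
= -1834/√(1790×1988) = -1834/√3558520 ≈ -1834/1886.4040 ≈ -0.9722

r ≈ -0.9722


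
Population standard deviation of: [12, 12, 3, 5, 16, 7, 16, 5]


Mean = 76/8 = 19/2
  (12-19/2)²=25/4
  (12-19/2)²=25/4
  (3-19/2)²=169/4
  (5-19/2)²=81/4
  (16-19/2)²=169/4
  (7-19/2)²=25/4
  (16-19/2)²=169/4
  (5-19/2)²=81/4
Σ(x-μ)² = 186
σ² = 186/8 = 93/4

σ = √(93/4) ≈ 4.8218


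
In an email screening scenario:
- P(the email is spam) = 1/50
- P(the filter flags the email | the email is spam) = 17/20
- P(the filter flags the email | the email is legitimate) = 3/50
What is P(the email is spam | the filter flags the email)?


Using Bayes' theorem:
P(A|B) = P(B|A)·P(A) / P(B)

P(the filter flags the email) = 17/20 × 1/50 + 3/50 × 49/50
= 17/1000 + 147/2500 = 379/5000

P(the email is spam|the filter flags the email) = (17/1000) / (379/5000) = 85/379

P(the email is spam|the filter flags the email) = 85/379 ≈ 22.43%


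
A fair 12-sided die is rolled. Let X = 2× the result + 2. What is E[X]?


E[die] = (1+12)/2 = 13/2
E[X] = 2×13/2 + 2 = 15

E[X] = 15


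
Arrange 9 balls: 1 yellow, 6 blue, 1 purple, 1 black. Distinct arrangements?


9!/(1!×6!×1!×1!) = 504

504


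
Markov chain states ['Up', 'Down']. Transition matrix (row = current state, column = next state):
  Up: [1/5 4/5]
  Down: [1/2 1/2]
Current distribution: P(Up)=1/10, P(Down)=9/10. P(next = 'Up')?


P(next=Up) = Σᵢ P(now=i)×P(i→Up)
= 1/10×1/5 + 9/10×1/2
= 1/50 + 9/20 = 47/100

P = 47/100 ≈ 0.4700


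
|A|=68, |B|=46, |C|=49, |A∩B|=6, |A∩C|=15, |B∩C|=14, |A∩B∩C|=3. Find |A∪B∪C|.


|A∪B∪C| = 68+46+49-6-15-14+3 = 131

|A∪B∪C| = 131


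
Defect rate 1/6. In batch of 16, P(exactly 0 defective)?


Binomial: P(X=0) = C(16,0)×p^0×(1-p)^16
= 1 × 1 × 152587890625/2821109907456 = 152587890625/2821109907456

P(X=0) = 152587890625/2821109907456 ≈ 5.41%


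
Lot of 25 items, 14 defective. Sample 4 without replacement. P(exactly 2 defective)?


Hypergeometric: C(14,2)×C(11,2)/C(25,4)
= 91×55/12650 = 91/230

P(X=2) = 91/230 ≈ 39.57%


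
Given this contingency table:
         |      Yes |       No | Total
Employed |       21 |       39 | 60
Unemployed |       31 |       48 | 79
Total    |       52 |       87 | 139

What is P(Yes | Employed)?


P(Yes | Employed) = 21/(21+39) = 21/60 = 7/20

P(Yes|Employed) = 7/20 ≈ 35.00%


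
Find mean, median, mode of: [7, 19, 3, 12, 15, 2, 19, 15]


Sorted: [2, 3, 7, 12, 15, 15, 19, 19]
Mean = 92/8 = 23/2
Median = 27/2
Freq: {7: 1, 19: 2, 3: 1, 12: 1, 15: 2, 2: 1}
Mode: [15, 19]

Mean=23/2, Median=27/2, Mode=[15, 19]


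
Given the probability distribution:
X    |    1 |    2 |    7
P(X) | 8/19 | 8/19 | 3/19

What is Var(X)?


E[X] = 45/19
E[X²] = 187/19
Var(X) = E[X²] - (E[X])² = 187/19 - 2025/361 = 1528/361

Var(X) = 1528/361 ≈ 4.2327


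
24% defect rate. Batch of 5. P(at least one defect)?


P(all good) = (19/25)^5 = 2476099/9765625
P(≥1 defect) = 7289526/9765625

P = 7289526/9765625 ≈ 74.64%


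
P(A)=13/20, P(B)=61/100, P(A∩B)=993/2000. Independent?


P(A)×P(B) = 793/2000
P(A∩B) = 993/2000
Not equal → NOT independent

No, not independent


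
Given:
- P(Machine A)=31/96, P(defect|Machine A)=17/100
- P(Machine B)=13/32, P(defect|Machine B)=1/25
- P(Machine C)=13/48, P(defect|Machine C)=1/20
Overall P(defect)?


P(B) = Σ P(B|Aᵢ)×P(Aᵢ)
  17/100×31/96 = 527/9600
  1/25×13/32 = 13/800
  1/20×13/48 = 13/960
Sum = 271/3200

P(defect) = 271/3200 ≈ 8.47%


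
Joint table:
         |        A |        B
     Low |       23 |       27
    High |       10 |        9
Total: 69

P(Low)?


P(Low) = (23+27)/69 = 50/69

P(Low) = 50/69 ≈ 72.46%


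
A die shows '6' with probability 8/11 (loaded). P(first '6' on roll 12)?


Geometric: P(X=12) = (1-p)^(k-1)×p = (3/11)^11×8/11 = 1417176/3138428376721

P(X=12) = 1417176/3138428376721 ≈ 0.00%


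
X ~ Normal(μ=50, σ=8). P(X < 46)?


z = (46-50)/8 = -0.5
P(Z < -0.5) = 0.3085

P(X < 46) ≈ 0.3085


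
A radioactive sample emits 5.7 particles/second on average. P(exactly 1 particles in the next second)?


Poisson(λ=5.7): P(X=1) = e^(-λ)×λ^k/k!
= e^(-5.7) × 5.7^1 / 1!
≈ 0.003345965457 × 5.7 / 1 ≈ 0.019072

P(X=1) ≈ 0.019072 ≈ 1.91%


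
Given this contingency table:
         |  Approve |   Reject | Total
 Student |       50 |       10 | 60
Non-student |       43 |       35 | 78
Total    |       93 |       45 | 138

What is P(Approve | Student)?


P(Approve | Student) = 50/(50+10) = 50/60 = 5/6

P(Approve|Student) = 5/6 ≈ 83.33%


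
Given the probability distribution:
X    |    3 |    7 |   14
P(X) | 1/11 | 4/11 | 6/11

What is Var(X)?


E[X] = 115/11
E[X²] = 1381/11
Var(X) = E[X²] - (E[X])² = 1381/11 - 13225/121 = 1966/121

Var(X) = 1966/121 ≈ 16.2479


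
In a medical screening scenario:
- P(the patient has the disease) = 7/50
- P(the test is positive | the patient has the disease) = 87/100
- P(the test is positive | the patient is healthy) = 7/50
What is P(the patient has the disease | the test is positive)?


Using Bayes' theorem:
P(A|B) = P(B|A)·P(A) / P(B)

P(the test is positive) = 87/100 × 7/50 + 7/50 × 43/50
= 609/5000 + 301/2500 = 1211/5000

P(the patient has the disease|the test is positive) = (609/5000) / (1211/5000) = 87/173

P(the patient has the disease|the test is positive) = 87/173 ≈ 50.29%


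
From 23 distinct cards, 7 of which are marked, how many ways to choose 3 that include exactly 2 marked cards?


Choose 2 of the 7 marked cards and 1 of the other 16 cards:
C(7,2)×C(16,1) = 21×16 = 336

336


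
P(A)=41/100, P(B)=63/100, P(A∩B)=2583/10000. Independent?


P(A)×P(B) = 2583/10000
P(A∩B) = 2583/10000
Equal ✓ → Independent

Yes, independent


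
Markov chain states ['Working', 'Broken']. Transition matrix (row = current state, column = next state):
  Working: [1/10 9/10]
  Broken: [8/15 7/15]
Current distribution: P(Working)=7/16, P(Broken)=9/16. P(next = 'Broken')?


P(next=Broken) = Σᵢ P(now=i)×P(i→Broken)
= 7/16×9/10 + 9/16×7/15
= 63/160 + 21/80 = 21/32

P = 21/32 ≈ 0.6562


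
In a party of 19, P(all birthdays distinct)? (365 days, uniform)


P(all different) = Π(365-i)/365 for i=0..18
= (365/365)×(364/365)×...×(347/365)
= 0.620881

P ≈ 0.6209 ≈ 62.09%


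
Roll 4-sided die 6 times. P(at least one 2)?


P(no 2)^6 = (3/4)^6 = 729/4096
P(≥1) = 1 - 729/4096 = 3367/4096

P = 3367/4096 ≈ 82.20%


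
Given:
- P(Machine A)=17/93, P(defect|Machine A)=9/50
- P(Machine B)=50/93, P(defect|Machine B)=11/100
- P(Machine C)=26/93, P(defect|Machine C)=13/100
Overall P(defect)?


P(B) = Σ P(B|Aᵢ)×P(Aᵢ)
  9/50×17/93 = 51/1550
  11/100×50/93 = 11/186
  13/100×26/93 = 169/4650
Sum = 199/1550

P(defect) = 199/1550 ≈ 12.84%


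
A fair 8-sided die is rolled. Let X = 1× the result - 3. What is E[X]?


E[die] = (1+8)/2 = 9/2
E[X] = 1×9/2 - 3 = 3/2

E[X] = 3/2


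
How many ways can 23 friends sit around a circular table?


Circular arrangements of 23 distinct objects: fix one position to break rotational symmetry.
(n-1)! = 22! = 1124000727777607680000

1124000727777607680000


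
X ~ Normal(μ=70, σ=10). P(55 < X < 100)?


z₁=(55-70)/10=-1.5, z₂=(100-70)/10=3.0
P = Φ(3.0) - Φ(-1.5) = 0.998650 - 0.066807 = 0.931843 ≈ 0.9318

P(55 < X < 100) ≈ 0.9318


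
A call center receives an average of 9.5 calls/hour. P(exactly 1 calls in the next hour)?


Poisson(λ=9.5): P(X=1) = e^(-λ)×λ^k/k!
= e^(-9.5) × 9.5^1 / 1!
≈ 7.485182989e-05 × 9.5 / 1 ≈ 0.000711

P(X=1) ≈ 0.000711 ≈ 0.07%


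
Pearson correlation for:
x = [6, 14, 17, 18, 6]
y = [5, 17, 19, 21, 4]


n=5, Σx=61, Σy=66, Σxy=993, Σx²=881, Σy²=1132
r = (5×993 - 61×66)/√((5×881 - 61²)(5×1132 - 66²))
= 939/√(684×1304) = 939/√891936 ≈ 939/944.4236 ≈ 0.9943

r ≈ 0.9943


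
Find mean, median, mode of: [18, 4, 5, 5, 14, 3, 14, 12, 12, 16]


Sorted: [3, 4, 5, 5, 12, 12, 14, 14, 16, 18]
Mean = 103/10
Median = 12
Freq: {18: 1, 4: 1, 5: 2, 14: 2, 3: 1, 12: 2, 16: 1}
Mode: [5, 12, 14]

Mean=103/10, Median=12, Mode=[5, 12, 14]


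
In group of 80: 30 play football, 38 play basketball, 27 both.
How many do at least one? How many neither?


|A∪B| = 30+38-27 = 41
Neither = 80-41 = 39

At least one: 41; Neither: 39


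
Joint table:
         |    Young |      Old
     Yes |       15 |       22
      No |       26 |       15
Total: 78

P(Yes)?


P(Yes) = (15+22)/78 = 37/78

P(Yes) = 37/78 ≈ 47.44%


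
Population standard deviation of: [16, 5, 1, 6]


Mean = 28/4 = 7
  (16-7)²=81
  (5-7)²=4
  (1-7)²=36
  (6-7)²=1
Σ(x-μ)² = 122
σ² = 122/4 = 61/2

σ = √(61/2) ≈ 5.5227


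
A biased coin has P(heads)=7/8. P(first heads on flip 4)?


Geometric: P(X=4) = (1-p)^(k-1)×p = (1/8)^3×7/8 = 7/4096

P(X=4) = 7/4096 ≈ 0.17%


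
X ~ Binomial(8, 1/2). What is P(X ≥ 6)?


P(X ≥ 6) = Σ P(X=i) for i=6..8
P(X=6) = 7/64
P(X=7) = 1/32
P(X=8) = 1/256
Sum = 37/256

P(X ≥ 6) = 37/256 ≈ 14.45%


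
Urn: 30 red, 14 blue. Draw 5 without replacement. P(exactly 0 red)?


Hypergeometric: C(30,0)×C(14,5)/C(44,5)
= 1×2002/1086008 = 13/7052

P(X=0) = 13/7052 ≈ 0.18%


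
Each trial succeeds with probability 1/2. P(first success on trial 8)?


Geometric: P(X=8) = (1-p)^(k-1)×p = (1/2)^7×1/2 = 1/256

P(X=8) = 1/256 ≈ 0.39%


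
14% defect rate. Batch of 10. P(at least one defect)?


P(all good) = (43/50)^10 = 21611482313284249/97656250000000000
P(≥1 defect) = 76044767686715751/97656250000000000

P = 76044767686715751/97656250000000000 ≈ 77.87%


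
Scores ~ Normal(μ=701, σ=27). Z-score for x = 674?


z = (x - μ)/σ = (674 - 701)/27 = -1.0

z = -1.0


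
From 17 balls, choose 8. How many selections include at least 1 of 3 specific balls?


Complement: C(17,8) - C(14,8) = 24310 - 3003 = 21307

21307


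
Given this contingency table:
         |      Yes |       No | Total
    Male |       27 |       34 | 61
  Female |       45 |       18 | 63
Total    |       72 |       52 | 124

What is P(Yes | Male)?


P(Yes | Male) = 27/(27+34) = 27/61

P(Yes|Male) = 27/61 ≈ 44.26%


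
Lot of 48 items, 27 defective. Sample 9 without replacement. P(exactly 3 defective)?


Hypergeometric: C(27,3)×C(21,6)/C(48,9)
= 2925×54264/1677106640 = 3968055/41927666

P(X=3) = 3968055/41927666 ≈ 9.46%


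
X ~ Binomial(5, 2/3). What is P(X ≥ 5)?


P(X ≥ 5) = Σ P(X=i) for i=5..5
P(X=5) = 32/243
Sum = 32/243

P(X ≥ 5) = 32/243 ≈ 13.17%


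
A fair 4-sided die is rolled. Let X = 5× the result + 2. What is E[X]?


E[die] = (1+4)/2 = 5/2
E[X] = 5×5/2 + 2 = 29/2

E[X] = 29/2


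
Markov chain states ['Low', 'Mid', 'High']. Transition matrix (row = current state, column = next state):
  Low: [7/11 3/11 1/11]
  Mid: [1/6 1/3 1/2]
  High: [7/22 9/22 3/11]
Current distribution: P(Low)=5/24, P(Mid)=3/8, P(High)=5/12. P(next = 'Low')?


P(next=Low) = Σᵢ P(now=i)×P(i→Low)
= 5/24×7/11 + 3/8×1/6 + 5/12×7/22
= 35/264 + 1/16 + 35/264 = 173/528

P = 173/528 ≈ 0.3277


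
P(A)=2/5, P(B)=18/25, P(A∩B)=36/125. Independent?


P(A)×P(B) = 36/125
P(A∩B) = 36/125
Equal ✓ → Independent

Yes, independent


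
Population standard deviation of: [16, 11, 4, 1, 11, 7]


Mean = 50/6 = 25/3
  (16-25/3)²=529/9
  (11-25/3)²=64/9
  (4-25/3)²=169/9
  (1-25/3)²=484/9
  (11-25/3)²=64/9
  (7-25/3)²=16/9
Σ(x-μ)² = 442/3
σ² = (442/3)/6 = 221/9

σ = √(221/9) ≈ 4.9554


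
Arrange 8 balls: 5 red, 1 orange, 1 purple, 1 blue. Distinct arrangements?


8!/(5!×1!×1!×1!) = 336

336


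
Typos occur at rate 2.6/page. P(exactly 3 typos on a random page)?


Poisson(λ=2.6): P(X=3) = e^(-λ)×λ^k/k!
= e^(-2.6) × 2.6^3 / 3!
≈ 0.07427357821 × 17.576 / 6 ≈ 0.217572

P(X=3) ≈ 0.217572 ≈ 21.76%


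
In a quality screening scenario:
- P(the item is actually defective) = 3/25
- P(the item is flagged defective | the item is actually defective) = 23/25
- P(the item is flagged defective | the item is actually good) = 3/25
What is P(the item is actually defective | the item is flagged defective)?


Using Bayes' theorem:
P(A|B) = P(B|A)·P(A) / P(B)

P(the item is flagged defective) = 23/25 × 3/25 + 3/25 × 22/25
= 69/625 + 66/625 = 27/125

P(the item is actually defective|the item is flagged defective) = (69/625) / (27/125) = 23/45

P(the item is actually defective|the item is flagged defective) = 23/45 ≈ 51.11%


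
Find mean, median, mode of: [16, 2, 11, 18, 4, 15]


Sorted: [2, 4, 11, 15, 16, 18]
Mean = 66/6 = 11
Median = 13
Freq: {16: 1, 2: 1, 11: 1, 18: 1, 4: 1, 15: 1}
Mode: No mode

Mean=11, Median=13, Mode=No mode


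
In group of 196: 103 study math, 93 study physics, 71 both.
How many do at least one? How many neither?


|A∪B| = 103+93-71 = 125
Neither = 196-125 = 71

At least one: 125; Neither: 71


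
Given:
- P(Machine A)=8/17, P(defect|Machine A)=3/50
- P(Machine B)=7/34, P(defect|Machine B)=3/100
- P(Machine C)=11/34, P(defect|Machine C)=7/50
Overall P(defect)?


P(B) = Σ P(B|Aᵢ)×P(Aᵢ)
  3/50×8/17 = 12/425
  3/100×7/34 = 21/3400
  7/50×11/34 = 77/1700
Sum = 271/3400

P(defect) = 271/3400 ≈ 7.97%


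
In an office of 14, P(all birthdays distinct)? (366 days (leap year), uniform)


P(all different) = Π(366-i)/366 for i=0..13
= (366/366)×(365/366)×...×(353/366)
= 0.777440

P ≈ 0.7774 ≈ 77.74%


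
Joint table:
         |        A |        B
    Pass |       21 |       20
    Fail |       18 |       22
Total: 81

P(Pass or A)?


P(Pass∨A) = P(Pass) + P(A) - P(Pass∧A)
= (41 + 39 - 21)/81 = 59/81

P = 59/81 ≈ 72.84%


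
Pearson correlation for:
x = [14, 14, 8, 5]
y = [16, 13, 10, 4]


n=4, Σx=41, Σy=43, Σxy=506, Σx²=481, Σy²=541
r = (4×506 - 41×43)/√((4×481 - 41²)(4×541 - 43²))
= 261/√(243×315) = 261/√76545 ≈ 261/276.6677 ≈ 0.9434

r ≈ 0.9434


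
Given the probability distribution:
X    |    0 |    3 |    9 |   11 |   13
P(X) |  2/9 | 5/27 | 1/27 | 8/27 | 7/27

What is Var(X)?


E[X] = 203/27
E[X²] = 253/3
Var(X) = E[X²] - (E[X])² = 253/3 - 41209/729 = 20270/729

Var(X) = 20270/729 ≈ 27.8052


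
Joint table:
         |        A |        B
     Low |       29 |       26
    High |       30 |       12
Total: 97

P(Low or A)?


P(Low∨A) = P(Low) + P(A) - P(Low∧A)
= (55 + 59 - 29)/97 = 85/97

P = 85/97 ≈ 87.63%


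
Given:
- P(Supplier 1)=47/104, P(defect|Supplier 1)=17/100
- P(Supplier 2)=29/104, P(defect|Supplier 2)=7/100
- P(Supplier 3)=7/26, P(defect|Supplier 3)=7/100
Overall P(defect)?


P(B) = Σ P(B|Aᵢ)×P(Aᵢ)
  17/100×47/104 = 799/10400
  7/100×29/104 = 203/10400
  7/100×7/26 = 49/2600
Sum = 599/5200

P(defect) = 599/5200 ≈ 11.52%


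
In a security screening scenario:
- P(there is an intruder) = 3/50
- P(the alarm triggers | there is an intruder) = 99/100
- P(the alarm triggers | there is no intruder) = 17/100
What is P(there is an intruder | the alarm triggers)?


Using Bayes' theorem:
P(A|B) = P(B|A)·P(A) / P(B)

P(the alarm triggers) = 99/100 × 3/50 + 17/100 × 47/50
= 297/5000 + 799/5000 = 137/625

P(there is an intruder|the alarm triggers) = (297/5000) / (137/625) = 297/1096

P(there is an intruder|the alarm triggers) = 297/1096 ≈ 27.10%


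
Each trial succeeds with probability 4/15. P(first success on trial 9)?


Geometric: P(X=9) = (1-p)^(k-1)×p = (11/15)^8×4/15 = 857435524/38443359375

P(X=9) = 857435524/38443359375 ≈ 2.23%


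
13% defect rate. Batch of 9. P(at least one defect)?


P(all good) = (87/100)^9 = 285544154243029527/1000000000000000000
P(≥1 defect) = 714455845756970473/1000000000000000000

P = 714455845756970473/1000000000000000000 ≈ 71.45%


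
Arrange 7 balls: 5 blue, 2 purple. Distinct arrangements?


7!/(5!×2!) = 21

21


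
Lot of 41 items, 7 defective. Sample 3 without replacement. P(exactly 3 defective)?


Hypergeometric: C(7,3)×C(34,0)/C(41,3)
= 35×1/10660 = 7/2132

P(X=3) = 7/2132 ≈ 0.33%


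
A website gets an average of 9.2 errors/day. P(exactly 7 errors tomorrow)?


Poisson(λ=9.2): P(X=7) = e^(-λ)×λ^k/k!
= e^(-9.2) × 9.2^7 / 7!
≈ 0.0001010394018 × 5578466.01236 / 5040 ≈ 0.111834

P(X=7) ≈ 0.111834 ≈ 11.18%


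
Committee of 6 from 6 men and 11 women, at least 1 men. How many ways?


Count by #men:
  1M,5W: C(6,1)×C(11,5)=2772
  2M,4W: C(6,2)×C(11,4)=4950
  3M,3W: C(6,3)×C(11,3)=3300
  4M,2W: C(6,4)×C(11,2)=825
  5M,1W: C(6,5)×C(11,1)=66
  6M,0W: C(6,6)×C(11,0)=1
Total = 11914

11914


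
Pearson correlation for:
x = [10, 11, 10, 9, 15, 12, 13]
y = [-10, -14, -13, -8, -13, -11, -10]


n=7, Σx=80, Σy=-79, Σxy=-913, Σx²=940, Σy²=919
r = (7×(-913) - 80×(-79))/√((7×940 - 80²)(7×919 - (-79)²))
= -71/√(180×192) = -71/√34560 ≈ -71/185.9032 ≈ -0.3819

r ≈ -0.3819


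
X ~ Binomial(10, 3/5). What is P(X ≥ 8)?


P(X ≥ 8) = Σ P(X=i) for i=8..10
P(X=8) = 236196/1953125
P(X=9) = 78732/1953125
P(X=10) = 59049/9765625
Sum = 1633689/9765625

P(X ≥ 8) = 1633689/9765625 ≈ 16.73%


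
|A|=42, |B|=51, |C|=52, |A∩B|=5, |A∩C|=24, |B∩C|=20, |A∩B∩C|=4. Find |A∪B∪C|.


|A∪B∪C| = 42+51+52-5-24-20+4 = 100

|A∪B∪C| = 100


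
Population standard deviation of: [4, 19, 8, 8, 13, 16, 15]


Mean = 83/7
  (4-83/7)²=3025/49
  (19-83/7)²=2500/49
  (8-83/7)²=729/49
  (8-83/7)²=729/49
  (13-83/7)²=64/49
  (16-83/7)²=841/49
  (15-83/7)²=484/49
Σ(x-μ)² = 1196/7
σ² = (1196/7)/7 = 1196/49

σ = √(1196/49) ≈ 4.9405


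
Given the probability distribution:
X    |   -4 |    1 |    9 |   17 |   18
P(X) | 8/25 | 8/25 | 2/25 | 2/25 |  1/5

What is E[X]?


E[X] = Σ x·P(X=x)
= (-4)×(8/25) + (1)×(8/25) + (9)×(2/25) + (17)×(2/25) + (18)×(1/5)
= 118/25

E[X] = 118/25


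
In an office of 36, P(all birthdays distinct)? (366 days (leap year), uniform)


P(all different) = Π(366-i)/366 for i=0..35
= (366/366)×(365/366)×...×(331/366)
= 0.168667

P ≈ 0.1687 ≈ 16.87%


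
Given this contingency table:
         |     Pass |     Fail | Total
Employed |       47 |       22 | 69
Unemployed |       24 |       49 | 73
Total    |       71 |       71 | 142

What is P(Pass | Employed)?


P(Pass | Employed) = 47/(47+22) = 47/69

P(Pass|Employed) = 47/69 ≈ 68.12%


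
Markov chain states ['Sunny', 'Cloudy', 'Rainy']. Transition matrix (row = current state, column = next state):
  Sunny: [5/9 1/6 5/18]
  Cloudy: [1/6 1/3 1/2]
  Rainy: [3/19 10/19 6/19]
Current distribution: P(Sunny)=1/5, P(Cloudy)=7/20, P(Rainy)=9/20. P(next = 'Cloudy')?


P(next=Cloudy) = Σᵢ P(now=i)×P(i→Cloudy)
= 1/5×1/6 + 7/20×1/3 + 9/20×10/19
= 1/30 + 7/60 + 9/38 = 147/380

P = 147/380 ≈ 0.3868


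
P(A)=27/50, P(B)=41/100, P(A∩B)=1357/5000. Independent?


P(A)×P(B) = 1107/5000
P(A∩B) = 1357/5000
Not equal → NOT independent

No, not independent


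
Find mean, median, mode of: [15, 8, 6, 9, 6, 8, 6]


Sorted: [6, 6, 6, 8, 8, 9, 15]
Mean = 58/7
Median = 8
Freq: {15: 1, 8: 2, 6: 3, 9: 1}
Mode: [6]

Mean=58/7, Median=8, Mode=6


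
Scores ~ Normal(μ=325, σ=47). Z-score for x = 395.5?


z = (x - μ)/σ = (395.5 - 325)/47 = 1.5

z = 1.5


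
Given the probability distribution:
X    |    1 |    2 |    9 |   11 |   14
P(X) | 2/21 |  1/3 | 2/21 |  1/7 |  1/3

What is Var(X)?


E[X] = 55/7
E[X²] = 1927/21
Var(X) = E[X²] - (E[X])² = 1927/21 - 3025/49 = 4414/147

Var(X) = 4414/147 ≈ 30.0272


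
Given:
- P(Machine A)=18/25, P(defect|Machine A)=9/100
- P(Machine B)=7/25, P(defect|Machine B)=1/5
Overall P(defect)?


P(B) = Σ P(B|Aᵢ)×P(Aᵢ)
  9/100×18/25 = 81/1250
  1/5×7/25 = 7/125
Sum = 151/1250

P(defect) = 151/1250 ≈ 12.08%


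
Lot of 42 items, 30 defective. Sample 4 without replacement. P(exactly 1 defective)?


Hypergeometric: C(30,1)×C(12,3)/C(42,4)
= 30×220/111930 = 220/3731

P(X=1) = 220/3731 ≈ 5.90%


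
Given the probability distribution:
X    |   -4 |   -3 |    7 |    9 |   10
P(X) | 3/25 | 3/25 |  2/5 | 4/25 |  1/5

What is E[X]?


E[X] = Σ x·P(X=x)
= (-4)×(3/25) + (-3)×(3/25) + (7)×(2/5) + (9)×(4/25) + (10)×(1/5)
= 27/5

E[X] = 27/5


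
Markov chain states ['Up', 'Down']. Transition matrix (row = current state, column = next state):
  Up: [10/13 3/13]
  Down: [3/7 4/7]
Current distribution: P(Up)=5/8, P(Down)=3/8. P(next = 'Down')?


P(next=Down) = Σᵢ P(now=i)×P(i→Down)
= 5/8×3/13 + 3/8×4/7
= 15/104 + 3/14 = 261/728

P = 261/728 ≈ 0.3585


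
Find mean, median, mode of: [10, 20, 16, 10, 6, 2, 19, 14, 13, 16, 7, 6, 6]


Sorted: [2, 6, 6, 6, 7, 10, 10, 13, 14, 16, 16, 19, 20]
Mean = 145/13
Median = 10
Freq: {10: 2, 20: 1, 16: 2, 6: 3, 2: 1, 19: 1, 14: 1, 13: 1, 7: 1}
Mode: [6]

Mean=145/13, Median=10, Mode=6


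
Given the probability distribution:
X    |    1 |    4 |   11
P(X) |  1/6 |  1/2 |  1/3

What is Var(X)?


E[X] = 35/6
E[X²] = 97/2
Var(X) = E[X²] - (E[X])² = 97/2 - 1225/36 = 521/36

Var(X) = 521/36 ≈ 14.4722


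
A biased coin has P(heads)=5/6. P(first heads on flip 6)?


Geometric: P(X=6) = (1-p)^(k-1)×p = (1/6)^5×5/6 = 5/46656

P(X=6) = 5/46656 ≈ 0.01%


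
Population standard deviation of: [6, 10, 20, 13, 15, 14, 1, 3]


Mean = 82/8 = 41/4
  (6-41/4)²=289/16
  (10-41/4)²=1/16
  (20-41/4)²=1521/16
  (13-41/4)²=121/16
  (15-41/4)²=361/16
  (14-41/4)²=225/16
  (1-41/4)²=1369/16
  (3-41/4)²=841/16
Σ(x-μ)² = 591/2
σ² = (591/2)/8 = 591/16

σ = √(591/16) ≈ 6.0776


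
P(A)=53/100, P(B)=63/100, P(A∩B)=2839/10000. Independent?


P(A)×P(B) = 3339/10000
P(A∩B) = 2839/10000
Not equal → NOT independent

No, not independent


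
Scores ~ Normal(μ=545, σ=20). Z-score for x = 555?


z = (x - μ)/σ = (555 - 545)/20 = 0.5

z = 0.5


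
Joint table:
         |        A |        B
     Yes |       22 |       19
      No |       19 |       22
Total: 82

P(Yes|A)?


P(Yes|A) = 22/(22+19) = 22/41

P = 22/41 ≈ 53.66%


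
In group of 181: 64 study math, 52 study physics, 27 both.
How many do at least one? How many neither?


|A∪B| = 64+52-27 = 89
Neither = 181-89 = 92

At least one: 89; Neither: 92


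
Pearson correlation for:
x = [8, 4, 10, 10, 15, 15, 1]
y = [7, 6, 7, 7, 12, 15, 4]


n=7, Σx=63, Σy=58, Σxy=629, Σx²=731, Σy²=568
r = (7×629 - 63×58)/√((7×731 - 63²)(7×568 - 58²))
= 749/√(1148×612) = 749/√702576 ≈ 749/838.1981 ≈ 0.8936

r ≈ 0.8936


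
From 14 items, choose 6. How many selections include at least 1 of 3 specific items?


Complement: C(14,6) - C(11,6) = 3003 - 462 = 2541

2541


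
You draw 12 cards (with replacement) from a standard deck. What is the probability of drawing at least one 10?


P(not a 10) = 48/52 = 12/13
P(none in 12 draws) = (12/13)^12 = 8916100448256/23298085122481
P(≥1 10) = 1 - 8916100448256/23298085122481 = 14381984674225/23298085122481

P = 14381984674225/23298085122481 ≈ 61.73%


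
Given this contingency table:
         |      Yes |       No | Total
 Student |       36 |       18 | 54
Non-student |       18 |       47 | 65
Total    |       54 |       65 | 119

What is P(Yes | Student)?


P(Yes | Student) = 36/(36+18) = 36/54 = 2/3

P(Yes|Student) = 2/3 ≈ 66.67%


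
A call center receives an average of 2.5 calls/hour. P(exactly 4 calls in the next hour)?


Poisson(λ=2.5): P(X=4) = e^(-λ)×λ^k/k!
= e^(-2.5) × 2.5^4 / 4!
≈ 0.08208499862 × 39.0625 / 24 ≈ 0.133602

P(X=4) ≈ 0.133602 ≈ 13.36%


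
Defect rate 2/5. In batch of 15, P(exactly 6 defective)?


Binomial: P(X=6) = C(15,6)×p^6×(1-p)^9
= 5005 × 64/15625 × 19683/1953125 = 1260971712/6103515625

P(X=6) = 1260971712/6103515625 ≈ 20.66%


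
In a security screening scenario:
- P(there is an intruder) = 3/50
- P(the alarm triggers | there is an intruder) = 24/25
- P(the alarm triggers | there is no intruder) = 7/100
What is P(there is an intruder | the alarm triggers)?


Using Bayes' theorem:
P(A|B) = P(B|A)·P(A) / P(B)

P(the alarm triggers) = 24/25 × 3/50 + 7/100 × 47/50
= 36/625 + 329/5000 = 617/5000

P(there is an intruder|the alarm triggers) = (36/625) / (617/5000) = 288/617

P(there is an intruder|the alarm triggers) = 288/617 ≈ 46.68%


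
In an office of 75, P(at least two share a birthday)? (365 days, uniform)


P(all different) = Π(365-i)/365 for i=0..74
= 0.000280
P(match) = 1 - 0.000280 = 0.999720

P ≈ 0.9997 ≈ 99.97%


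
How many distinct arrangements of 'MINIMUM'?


Letters: 7, freq: {'M': 3, 'I': 2, 'N': 1, 'U': 1}
7!/(3!×2!×1!×1!) = 5040/12 = 420

420


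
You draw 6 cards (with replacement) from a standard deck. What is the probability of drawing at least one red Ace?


P(not a red Ace) = 50/52 = 25/26
P(none in 6 draws) = (25/26)^6 = 244140625/308915776
P(≥1 red Ace) = 1 - 244140625/308915776 = 64775151/308915776

P = 64775151/308915776 ≈ 20.97%


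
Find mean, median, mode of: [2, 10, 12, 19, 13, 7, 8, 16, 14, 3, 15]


Sorted: [2, 3, 7, 8, 10, 12, 13, 14, 15, 16, 19]
Mean = 119/11
Median = 12
Freq: {2: 1, 10: 1, 12: 1, 19: 1, 13: 1, 7: 1, 8: 1, 16: 1, 14: 1, 3: 1, 15: 1}
Mode: No mode

Mean=119/11, Median=12, Mode=No mode


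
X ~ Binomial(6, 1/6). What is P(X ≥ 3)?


P(X ≥ 3) = Σ P(X=i) for i=3..6
P(X=3) = 625/11664
P(X=4) = 125/15552
P(X=5) = 5/7776
P(X=6) = 1/46656
Sum = 1453/23328

P(X ≥ 3) = 1453/23328 ≈ 6.23%


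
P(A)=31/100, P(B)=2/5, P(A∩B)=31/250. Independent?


P(A)×P(B) = 31/250
P(A∩B) = 31/250
Equal ✓ → Independent

Yes, independent


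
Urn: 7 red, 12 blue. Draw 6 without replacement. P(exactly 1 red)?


Hypergeometric: C(7,1)×C(12,5)/C(19,6)
= 7×792/27132 = 66/323

P(X=1) = 66/323 ≈ 20.43%


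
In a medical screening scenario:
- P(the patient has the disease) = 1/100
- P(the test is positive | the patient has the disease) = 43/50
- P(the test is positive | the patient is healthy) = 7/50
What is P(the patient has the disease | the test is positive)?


Using Bayes' theorem:
P(A|B) = P(B|A)·P(A) / P(B)

P(the test is positive) = 43/50 × 1/100 + 7/50 × 99/100
= 43/5000 + 693/5000 = 92/625

P(the patient has the disease|the test is positive) = (43/5000) / (92/625) = 43/736

P(the patient has the disease|the test is positive) = 43/736 ≈ 5.84%


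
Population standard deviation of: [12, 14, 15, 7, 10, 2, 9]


Mean = 69/7
  (12-69/7)²=225/49
  (14-69/7)²=841/49
  (15-69/7)²=1296/49
  (7-69/7)²=400/49
  (10-69/7)²=1/49
  (2-69/7)²=3025/49
  (9-69/7)²=36/49
Σ(x-μ)² = 832/7
σ² = (832/7)/7 = 832/49

σ = √(832/49) ≈ 4.1206


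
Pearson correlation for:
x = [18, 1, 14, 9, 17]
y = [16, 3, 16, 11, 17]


n=5, Σx=59, Σy=63, Σxy=903, Σx²=891, Σy²=931
r = (5×903 - 59×63)/√((5×891 - 59²)(5×931 - 63²))
= 798/√(974×686) = 798/√668164 ≈ 798/817.4130 ≈ 0.9763

r ≈ 0.9763


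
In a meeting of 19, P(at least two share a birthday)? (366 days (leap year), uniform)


P(all different) = Π(366-i)/366 for i=0..18
= 0.621705
P(match) = 1 - 0.621705 = 0.378295

P ≈ 0.3783 ≈ 37.83%


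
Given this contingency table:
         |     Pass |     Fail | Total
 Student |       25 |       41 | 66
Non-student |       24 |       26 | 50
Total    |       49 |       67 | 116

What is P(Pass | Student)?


P(Pass | Student) = 25/(25+41) = 25/66

P(Pass|Student) = 25/66 ≈ 37.88%


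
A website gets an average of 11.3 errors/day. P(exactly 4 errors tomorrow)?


Poisson(λ=11.3): P(X=4) = e^(-λ)×λ^k/k!
= e^(-11.3) × 11.3^4 / 4!
≈ 1.237292426e-05 × 16304.7361 / 24 ≈ 0.008406

P(X=4) ≈ 0.008406 ≈ 0.84%


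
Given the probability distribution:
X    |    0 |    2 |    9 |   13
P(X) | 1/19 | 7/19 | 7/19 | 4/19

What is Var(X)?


E[X] = 129/19
E[X²] = 1271/19
Var(X) = E[X²] - (E[X])² = 1271/19 - 16641/361 = 7508/361

Var(X) = 7508/361 ≈ 20.7978


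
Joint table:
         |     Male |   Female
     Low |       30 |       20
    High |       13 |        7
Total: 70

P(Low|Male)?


P(Low|Male) = 30/(30+13) = 30/43

P = 30/43 ≈ 69.77%


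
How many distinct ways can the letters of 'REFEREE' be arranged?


Letters: 7, freq: {'R': 2, 'E': 4, 'F': 1}
7!/(2!×4!×1!) = 5040/48 = 105

105


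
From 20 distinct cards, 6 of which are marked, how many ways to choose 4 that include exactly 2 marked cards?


Choose 2 of the 6 marked cards and 2 of the other 14 cards:
C(6,2)×C(14,2) = 15×91 = 1365

1365
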